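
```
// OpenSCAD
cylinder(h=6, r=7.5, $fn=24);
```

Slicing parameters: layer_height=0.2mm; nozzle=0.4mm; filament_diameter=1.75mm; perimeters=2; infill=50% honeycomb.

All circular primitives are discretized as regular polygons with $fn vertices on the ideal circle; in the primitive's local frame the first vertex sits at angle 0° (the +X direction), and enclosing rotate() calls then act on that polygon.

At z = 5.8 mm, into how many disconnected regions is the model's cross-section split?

At z = 5.8 mm: the cylinder: section is a regular 24-gon, circumradius r=7.5. The result has 1 disconnected region.

1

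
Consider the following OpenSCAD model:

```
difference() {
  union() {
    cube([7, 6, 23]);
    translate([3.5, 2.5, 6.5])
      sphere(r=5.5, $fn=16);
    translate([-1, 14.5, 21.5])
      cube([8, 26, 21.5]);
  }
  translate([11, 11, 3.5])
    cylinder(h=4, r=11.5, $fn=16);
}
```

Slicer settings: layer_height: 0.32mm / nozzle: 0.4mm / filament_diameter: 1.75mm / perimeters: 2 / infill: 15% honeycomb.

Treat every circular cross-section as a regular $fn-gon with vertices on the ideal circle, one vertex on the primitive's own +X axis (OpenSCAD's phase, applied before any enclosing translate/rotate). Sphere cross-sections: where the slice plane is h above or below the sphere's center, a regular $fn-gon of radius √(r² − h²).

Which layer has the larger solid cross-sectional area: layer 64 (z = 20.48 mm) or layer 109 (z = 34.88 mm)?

layer 109 (z = 34.88 mm)

Layer 64 (z = 20.48): the cube (footprint 7×6) is included at this height (area 42.00 mm²); the sphere at (3.5, 2.5) is not intersected at this z (|z−center|=13.980 > r=5.5); the cube at (-1, 14.5) is absent (z outside [21.5, 43]); Taking the union: only the 7×6 cube is present, so the union is just that shape — area = 42.00 mm²; the cylinder at (11, 11) does not reach this height (z outside [3.5, 7.5]); Taking the first minus the rest: none of the subtracted shapes is present at this height, so the result so far is unchanged — area = 42.00 mm². So its area = 42.00 mm². Layer 109 (z = 34.88): the cube does not reach this height (z outside [0, 23]); the sphere at (3.5, 2.5) is not intersected at this z (|z−center|=28.380 > r=5.5); the 8×26 cube at (-1, 14.5) contributes its full rectangle (area 208.00 mm²); Merging all regions: only the 8×26 cube at (-1, 14.5) is present, so the union is just that shape — area = 208.00 mm²; the cylinder at (11, 11) does not reach this height (z outside [3.5, 7.5]); Subtracting the remaining from the first: none of the subtracted shapes is present at this height, so that combined region is unchanged — area = 208.00 mm². So its area = 208.00 mm². Layer 109 is larger (208.00 vs 42.00 mm²).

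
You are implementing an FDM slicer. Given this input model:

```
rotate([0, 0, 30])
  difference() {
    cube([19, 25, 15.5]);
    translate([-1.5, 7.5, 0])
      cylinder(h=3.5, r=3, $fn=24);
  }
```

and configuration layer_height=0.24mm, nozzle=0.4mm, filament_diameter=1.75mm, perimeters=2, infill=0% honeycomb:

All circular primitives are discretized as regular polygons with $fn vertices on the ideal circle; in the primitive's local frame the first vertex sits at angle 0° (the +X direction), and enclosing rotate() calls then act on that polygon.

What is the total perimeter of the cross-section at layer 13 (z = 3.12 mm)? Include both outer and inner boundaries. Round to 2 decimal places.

89.07 mm

At z = 3.12 mm: the cube (footprint 19×25) is included at this height (perimeter 88.00 mm); the r=3 cylinder at (-1.5, 7.5) contributes a regular 24-gon of circumradius 3 (perimeter = 2·24·3.000·sin(180°/24) = 18.80 mm); Taking the first minus the rest: starting from the 19×25 cube, the r=3 cylinder at (-1.5, 7.5) partially overlaps it — only the 5.42 mm² overlap (of its 27.95 mm²) is removed, clipping the outline — boundary = 89.07 mm; (whole slice rotated 30° about Z — lengths, areas and connectivity unchanged). Overall, the cross-section is a single solid region. Total boundary length (outer) = 89.07 mm.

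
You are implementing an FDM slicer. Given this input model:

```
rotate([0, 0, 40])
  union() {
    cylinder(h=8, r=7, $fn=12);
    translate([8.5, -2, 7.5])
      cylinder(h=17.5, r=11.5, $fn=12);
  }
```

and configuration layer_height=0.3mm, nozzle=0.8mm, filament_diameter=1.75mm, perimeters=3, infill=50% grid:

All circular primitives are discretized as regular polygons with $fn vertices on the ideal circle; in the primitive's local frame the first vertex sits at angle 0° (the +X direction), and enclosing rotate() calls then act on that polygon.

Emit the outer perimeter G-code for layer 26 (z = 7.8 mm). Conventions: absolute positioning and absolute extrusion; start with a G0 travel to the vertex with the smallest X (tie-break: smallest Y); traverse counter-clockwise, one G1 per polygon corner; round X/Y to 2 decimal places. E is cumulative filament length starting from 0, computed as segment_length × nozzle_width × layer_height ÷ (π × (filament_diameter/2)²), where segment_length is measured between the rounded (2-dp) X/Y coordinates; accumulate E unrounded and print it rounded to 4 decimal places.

G0 X-6.89 Y-1.22 Z7.80
G1 X-5.36 Y-4.50 E0.3611
G1 X-2.39 Y-6.58 E0.7229
G1 X1.22 Y-6.89 E1.0845
G1 X2.82 Y-6.14 E1.2608
G1 X3.86 Y-6.87 E1.3876
G1 X9.79 Y-7.39 E1.9815
G1 X15.19 Y-4.88 E2.5757
G1 X18.60 Y0.00 E3.1697
G1 X19.12 Y5.93 E3.7637
G1 X16.61 Y11.32 E4.3570
G1 X11.73 Y14.74 E4.9516
G1 X5.80 Y15.26 E5.5455
G1 X0.40 Y12.74 E6.1401
G1 X-3.01 Y7.86 E6.7342
G1 X-3.17 Y5.98 E6.9224
G1 X-4.50 Y5.36 E7.0689
G1 X-6.58 Y2.39 E7.4307
G1 X-6.89 Y-1.22 E7.7922

At z = 7.8 mm: the r=7 cylinder gives a regular 12-gon of circumradius 7 (constant along its height); the r=11.5 cylinder at (8.5, -2) gives a regular 12-gon of circumradius 11.5 (constant along its height); Taking the union: the regions partially overlap (shared area 97.37 mm²), so overlapping operands fuse into one piece — 1 connected region; (rotated 40° about Z; rotation is an isometry so areas/perimeters/island counts are preserved). The outline is a single polygon with 18 vertices. Extrusion per mm of travel: 0.8 × 0.3 / (π × 0.875²) = 0.099780. Accumulating E over each segment gives final E = 7.7922.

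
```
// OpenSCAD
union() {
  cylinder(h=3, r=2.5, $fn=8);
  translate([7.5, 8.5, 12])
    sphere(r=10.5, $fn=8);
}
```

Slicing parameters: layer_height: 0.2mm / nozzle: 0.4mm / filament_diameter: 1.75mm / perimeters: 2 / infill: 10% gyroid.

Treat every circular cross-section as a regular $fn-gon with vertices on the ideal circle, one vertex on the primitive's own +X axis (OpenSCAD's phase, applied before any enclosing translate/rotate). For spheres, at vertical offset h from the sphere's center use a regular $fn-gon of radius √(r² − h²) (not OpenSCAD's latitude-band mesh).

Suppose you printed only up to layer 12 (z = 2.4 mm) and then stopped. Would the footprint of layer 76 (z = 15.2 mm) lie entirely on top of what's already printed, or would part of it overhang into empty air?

part overhangs

Compare the two slices. At z = 2.4: the cylinder: section is a regular 8-gon, circumradius r=2.5 (area = (8/2)·2.500²·sin(360°/8) = 17.68 mm²); the r=10.5 sphere at (7.5, 8.5) slices to a regular 8-gon of circumradius 4.253 (√(r²−h²) with h=9.6 from center) (area = (8/2)·4.253²·sin(360°/8) = 51.17 mm²); Combining (union): the 2 present regions are separate (no shared area or edge), so areas and boundary lengths simply add and each stays a separate island — area = 68.84 mm². At z = 15.2: the cylinder is absent (z outside [0, 3]); the r=10.5 sphere at (7.5, 8.5) slices to a regular 8-gon of circumradius 10.000 (√(r²−h²) with h=3.2 from center) (area = (8/2)·10.000²·sin(360°/8) = 282.87 mm²); Combining (union): only the r=10.5 sphere at (7.5, 8.5) is present, so the union is just that shape — area = 282.87 mm². Checking containment: at z = 15.2 the cross-section extends beyond the z = 2.4 cross-section by about 230.11 mm².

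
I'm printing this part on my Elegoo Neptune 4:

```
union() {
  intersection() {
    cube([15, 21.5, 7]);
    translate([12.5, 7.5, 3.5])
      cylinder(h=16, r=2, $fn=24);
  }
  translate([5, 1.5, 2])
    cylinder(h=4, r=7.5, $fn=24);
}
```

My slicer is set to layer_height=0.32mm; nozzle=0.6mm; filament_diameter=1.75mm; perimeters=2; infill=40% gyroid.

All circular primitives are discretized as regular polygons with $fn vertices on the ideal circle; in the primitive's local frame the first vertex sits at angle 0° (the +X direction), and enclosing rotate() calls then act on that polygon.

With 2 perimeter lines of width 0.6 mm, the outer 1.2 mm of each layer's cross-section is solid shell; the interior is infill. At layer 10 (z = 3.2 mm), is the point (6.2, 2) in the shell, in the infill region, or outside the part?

infill

At z = 3.2 mm: the cube (footprint 15×21.5) is included at this height; the cylinder at (12.5, 7.5) does not reach this height (z outside [3.5, 19.5]); After intersecting: at least one operand is absent at this height, so nothing remains; the r=7.5 cylinder at (5, 1.5) gives a regular 24-gon of circumradius 7.5 (constant along its height); Merging all regions: only the r=7.5 cylinder at (5, 1.5) is present, so the union is just that shape — 1 connected region. Overall, the cross-section is a single solid region. The nearest boundary edge runs (12.24, 3.44)→(11.50, 5.25); distance from the point to it = 6.14 mm. The point is inside the cross-section and 6.14 mm from the nearest boundary — more than the 1.2 mm shell width (2 × 0.6), so it's in the infill interior.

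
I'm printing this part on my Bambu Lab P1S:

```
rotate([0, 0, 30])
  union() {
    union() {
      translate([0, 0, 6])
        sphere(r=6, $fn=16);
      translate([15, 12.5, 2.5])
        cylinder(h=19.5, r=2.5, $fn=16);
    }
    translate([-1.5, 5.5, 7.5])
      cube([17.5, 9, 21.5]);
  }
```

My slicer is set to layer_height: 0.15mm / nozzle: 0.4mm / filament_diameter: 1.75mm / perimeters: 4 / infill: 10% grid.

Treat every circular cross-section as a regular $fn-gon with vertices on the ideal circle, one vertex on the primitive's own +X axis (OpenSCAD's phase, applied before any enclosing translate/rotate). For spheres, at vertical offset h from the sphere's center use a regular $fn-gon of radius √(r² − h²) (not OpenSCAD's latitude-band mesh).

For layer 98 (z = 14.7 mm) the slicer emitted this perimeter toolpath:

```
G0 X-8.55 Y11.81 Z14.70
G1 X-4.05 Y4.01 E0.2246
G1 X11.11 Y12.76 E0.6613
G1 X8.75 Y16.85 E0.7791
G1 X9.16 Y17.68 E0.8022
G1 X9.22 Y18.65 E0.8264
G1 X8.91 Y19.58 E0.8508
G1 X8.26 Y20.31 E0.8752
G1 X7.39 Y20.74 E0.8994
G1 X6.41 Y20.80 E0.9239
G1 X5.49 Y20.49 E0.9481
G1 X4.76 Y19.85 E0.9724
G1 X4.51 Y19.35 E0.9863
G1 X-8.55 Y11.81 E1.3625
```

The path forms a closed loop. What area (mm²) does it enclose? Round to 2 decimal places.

163.25 mm²

Apply the shoelace formula to the sequence of (X, Y) vertices; enclosed area = 163.25 mm².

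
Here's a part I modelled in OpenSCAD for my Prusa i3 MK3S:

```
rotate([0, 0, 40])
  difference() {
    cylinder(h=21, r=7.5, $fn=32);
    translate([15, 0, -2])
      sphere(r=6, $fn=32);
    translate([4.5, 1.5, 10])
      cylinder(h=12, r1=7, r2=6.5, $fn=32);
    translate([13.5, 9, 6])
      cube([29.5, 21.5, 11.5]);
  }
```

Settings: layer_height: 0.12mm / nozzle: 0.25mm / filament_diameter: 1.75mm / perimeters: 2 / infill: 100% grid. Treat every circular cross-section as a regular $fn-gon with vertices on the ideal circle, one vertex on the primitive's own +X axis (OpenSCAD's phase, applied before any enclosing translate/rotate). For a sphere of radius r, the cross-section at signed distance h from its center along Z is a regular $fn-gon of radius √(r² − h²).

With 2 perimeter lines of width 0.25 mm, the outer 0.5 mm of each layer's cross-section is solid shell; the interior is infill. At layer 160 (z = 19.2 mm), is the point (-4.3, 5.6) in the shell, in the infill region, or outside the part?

shell

At z = 19.2 mm: the cylinder: section is a regular 32-gon, circumradius r=7.5; the sphere at (15, 0) is not intersected at this z (|z−center|=21.200 > r=6); the cone at (4.5, 1.5): at t=0.767 of its height the radius interpolates to r₁+(r₂−r₁)t = 6.617, giving a regular 32-gon of that circumradius; the cube at (13.5, 9) does not reach this height (z outside [6, 17.5]); Taking the first minus the rest: starting from the r=7.5 cylinder, the cone at (4.5, 1.5) partially overlaps it — only the 89.43 mm² overlap (of its 136.66 mm²) is removed, clipping the outline — 1 connected region; (whole slice rotated 40° about Z — lengths, areas and connectivity unchanged). Overall, the cross-section is a single solid region. Undo the 40° rotation: the query point maps to (0.306, 7.054) in the un-rotated model frame. The nearest boundary edge runs (0.82, 7.00)→(-0.18, 6.18); distance from the point to it = 0.37 mm. The point is inside the cross-section, 0.37 mm from the nearest boundary — within the 0.5 mm shell band (2 × 0.25).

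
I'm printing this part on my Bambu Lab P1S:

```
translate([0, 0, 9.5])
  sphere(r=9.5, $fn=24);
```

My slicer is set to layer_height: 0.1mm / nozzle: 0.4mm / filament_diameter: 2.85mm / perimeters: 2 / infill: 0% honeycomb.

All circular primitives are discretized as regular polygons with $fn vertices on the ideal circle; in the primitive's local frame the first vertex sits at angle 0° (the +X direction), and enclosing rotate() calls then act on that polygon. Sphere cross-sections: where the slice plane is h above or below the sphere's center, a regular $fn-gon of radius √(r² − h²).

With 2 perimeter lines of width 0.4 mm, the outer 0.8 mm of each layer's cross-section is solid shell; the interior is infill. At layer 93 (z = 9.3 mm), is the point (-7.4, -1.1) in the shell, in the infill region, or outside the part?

At z = 9.3 mm: the sphere: section is a regular 24-gon, circumradius = √(r²−h²) = √(9.5²−0.2²) = 9.498. Overall, the cross-section is a single solid region. The nearest boundary edge runs (-9.50, 0.00)→(-9.17, -2.46); distance from the point to it = 1.94 mm. The point is inside the cross-section and 1.94 mm from the nearest boundary — more than the 0.8 mm shell width (2 × 0.4), so it's in the infill interior.

infill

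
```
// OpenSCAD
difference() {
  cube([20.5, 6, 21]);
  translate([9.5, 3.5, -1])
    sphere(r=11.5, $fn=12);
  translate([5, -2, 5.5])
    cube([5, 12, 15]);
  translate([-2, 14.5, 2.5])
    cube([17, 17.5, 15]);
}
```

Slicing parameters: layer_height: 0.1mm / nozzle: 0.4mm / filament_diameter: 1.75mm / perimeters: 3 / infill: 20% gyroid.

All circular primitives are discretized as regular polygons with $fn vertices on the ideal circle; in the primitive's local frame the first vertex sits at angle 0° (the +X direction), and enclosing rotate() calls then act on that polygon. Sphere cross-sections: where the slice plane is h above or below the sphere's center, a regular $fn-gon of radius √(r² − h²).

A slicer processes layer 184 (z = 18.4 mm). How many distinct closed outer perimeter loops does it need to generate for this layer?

2

At z = 18.4 mm: the 20.5×6 cube contributes its full rectangle; the sphere at (9.5, 3.5) does not reach this height (|z−center|=19.400 > r=11.5); the 5×12 cube at (5, -2) contributes its full rectangle; the cube at (-2, 14.5) is absent (z outside [2.5, 17.5]); Taking the first minus the rest: starting from the 20.5×6 cube, the 5×12 cube at (5, -2) partially overlaps it — only the 30.00 mm² overlap (of its 60.00 mm²) is removed, clipping the outline — 2 connected regions. The result has 2 disconnected regions.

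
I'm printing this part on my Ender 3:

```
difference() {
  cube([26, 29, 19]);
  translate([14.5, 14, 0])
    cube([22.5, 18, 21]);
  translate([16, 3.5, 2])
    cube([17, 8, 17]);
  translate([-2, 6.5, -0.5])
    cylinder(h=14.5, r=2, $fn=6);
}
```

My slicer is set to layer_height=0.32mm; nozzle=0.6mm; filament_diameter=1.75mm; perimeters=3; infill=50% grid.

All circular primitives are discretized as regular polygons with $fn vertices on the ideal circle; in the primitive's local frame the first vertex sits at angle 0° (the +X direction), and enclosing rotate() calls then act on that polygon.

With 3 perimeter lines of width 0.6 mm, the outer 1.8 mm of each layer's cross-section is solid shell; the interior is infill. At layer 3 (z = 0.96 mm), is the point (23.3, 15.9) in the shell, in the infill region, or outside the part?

outside

At z = 0.96 mm: the 26×29 cube contributes its full rectangle; the cube at (14.5, 14) is present — its section is the full 22.5×18 rectangle; the cube at (16, 3.5) is not intersected at this z (z outside [2, 19]); the r=2 cylinder at (-2, 6.5) contributes a regular 6-gon of circumradius 2; Subtracting the remaining from the first: starting from the 26×29 cube, the 22.5×18 cube at (14.5, 14) partially overlaps it — only the 172.50 mm² overlap (of its 405.00 mm²) is removed, clipping the outline; the r=2 cylinder at (-2, 6.5) misses the remaining region (no effect) — 1 connected region. Overall, the cross-section is a single solid region. The nearest boundary edge runs (14.50, 14.00)→(26.00, 14.00); distance from the point to it = 1.90 mm. The point is not inside any of the regions above, so it lies outside the cross-section (1.90 mm from the nearest boundary).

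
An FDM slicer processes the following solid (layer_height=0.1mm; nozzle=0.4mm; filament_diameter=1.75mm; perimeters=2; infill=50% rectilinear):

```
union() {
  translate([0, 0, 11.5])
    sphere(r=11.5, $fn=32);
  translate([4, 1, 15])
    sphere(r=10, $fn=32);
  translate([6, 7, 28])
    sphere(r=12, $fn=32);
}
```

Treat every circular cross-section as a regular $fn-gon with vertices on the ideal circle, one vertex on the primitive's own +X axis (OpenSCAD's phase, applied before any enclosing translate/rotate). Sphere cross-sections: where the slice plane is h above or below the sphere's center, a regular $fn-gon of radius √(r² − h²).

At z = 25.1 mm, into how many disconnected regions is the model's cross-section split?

1

At z = 25.1 mm: the sphere does not reach this height (|z−center|=13.600 > r=11.5); the sphere at (4, 1) does not reach this height (|z−center|=10.100 > r=10); the r=12 sphere at (6, 7) slices to a regular 32-gon of circumradius 11.644 (√(r²−h²) with h=2.9 from center); Merging all regions: only the r=12 sphere at (6, 7) is present, so the union is just that shape — 1 connected region. The result has 1 disconnected region.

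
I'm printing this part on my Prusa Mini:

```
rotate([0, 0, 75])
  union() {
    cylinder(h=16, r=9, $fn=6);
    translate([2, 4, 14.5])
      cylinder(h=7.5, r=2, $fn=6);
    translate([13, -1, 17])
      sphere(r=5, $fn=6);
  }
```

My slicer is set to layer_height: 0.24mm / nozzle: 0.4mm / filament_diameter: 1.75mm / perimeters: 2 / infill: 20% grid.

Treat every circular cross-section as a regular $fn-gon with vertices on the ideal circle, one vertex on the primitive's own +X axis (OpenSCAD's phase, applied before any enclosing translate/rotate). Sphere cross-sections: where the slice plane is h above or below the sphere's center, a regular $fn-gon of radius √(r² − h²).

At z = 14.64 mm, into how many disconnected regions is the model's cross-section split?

2

At z = 14.64 mm: the cylinder: section is a regular 6-gon, circumradius r=9; the r=2 cylinder at (2, 4) gives a regular 6-gon of circumradius 2 (constant along its height); the sphere at (13, -1): section is a regular 6-gon, circumradius = √(r²−h²) = √(5²−2.36²) = 4.408; Combining (union): the regions partially overlap (shared area 10.39 mm²), so overlapping operands fuse into one piece — 2 connected regions; (whole slice rotated 75° about Z — lengths, areas and connectivity unchanged). The result has 2 disconnected regions.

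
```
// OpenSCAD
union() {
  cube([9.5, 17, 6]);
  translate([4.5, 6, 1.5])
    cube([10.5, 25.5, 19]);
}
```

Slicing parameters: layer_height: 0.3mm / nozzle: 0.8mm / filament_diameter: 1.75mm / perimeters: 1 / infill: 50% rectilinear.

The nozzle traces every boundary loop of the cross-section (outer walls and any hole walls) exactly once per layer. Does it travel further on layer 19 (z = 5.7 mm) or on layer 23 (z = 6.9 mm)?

Layer 19 (z = 5.7): the cube is present — its section is the full 9.5×17 rectangle (perimeter 53.00 mm); the 10.5×25.5 cube at (4.5, 6) contributes its full rectangle (perimeter 72.00 mm); Combining (union): the regions partially overlap (shared area 55.00 mm²), so the edge portions inside another operand are dropped and the merged outline is re-measured after clipping — boundary = 93.00 mm. So its perimeter = 93.00 mm. Layer 23 (z = 6.9): the cube does not reach this height (z outside [0, 6]); the cube at (4.5, 6) (footprint 10.5×25.5) is included at this height (perimeter 72.00 mm); Combining (union): only the 10.5×25.5 cube at (4.5, 6) is present, so the union is just that shape — boundary = 72.00 mm. So its perimeter = 72.00 mm. Layer 19 is larger (93.00 vs 72.00 mm).

layer 19 (z = 5.7 mm)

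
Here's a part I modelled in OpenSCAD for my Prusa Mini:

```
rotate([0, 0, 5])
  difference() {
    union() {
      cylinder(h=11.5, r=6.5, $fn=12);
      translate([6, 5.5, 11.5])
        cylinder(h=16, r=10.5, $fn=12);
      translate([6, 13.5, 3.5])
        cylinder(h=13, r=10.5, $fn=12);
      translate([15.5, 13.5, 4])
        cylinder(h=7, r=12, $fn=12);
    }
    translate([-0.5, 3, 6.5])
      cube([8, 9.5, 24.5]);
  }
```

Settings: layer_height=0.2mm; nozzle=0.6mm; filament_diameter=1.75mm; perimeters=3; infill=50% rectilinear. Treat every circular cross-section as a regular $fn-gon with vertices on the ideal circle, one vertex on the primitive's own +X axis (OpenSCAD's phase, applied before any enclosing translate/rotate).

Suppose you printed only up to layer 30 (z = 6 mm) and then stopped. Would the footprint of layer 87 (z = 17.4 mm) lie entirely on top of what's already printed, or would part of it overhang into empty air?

part overhangs

Compare the two slices. At z = 6: the r=6.5 cylinder gives a regular 12-gon of circumradius 6.5 (constant along its height) (area = (12/2)·6.500²·sin(360°/12) = 126.75 mm²); the cylinder at (6, 5.5) is not intersected at this z (z outside [11.5, 27.5]); the r=10.5 cylinder at (6, 13.5) contributes a regular 12-gon of circumradius 10.5 (area = (12/2)·10.500²·sin(360°/12) = 330.75 mm²); the cylinder at (15.5, 13.5): section is a regular 12-gon, circumradius r=12 (area = (12/2)·12.000²·sin(360°/12) = 432.00 mm²); Taking the union: the regions partially overlap — summed areas 889.50 mm² minus the doubly-counted overlap 185.35 mm² gives 704.15 mm² — area = 704.15 mm²; the cube at (-0.5, 3) does not reach this height (z outside [6.5, 31]); Taking the first minus the rest: none of the subtracted shapes is present at this height, so the result so far is unchanged — area = 704.15 mm²; (rotated 5° about Z; rotation is an isometry so areas/perimeters/island counts are preserved). At z = 17.4: the cylinder is absent (z outside [0, 11.5]); the r=10.5 cylinder at (6, 5.5) gives a regular 12-gon of circumradius 10.5 (constant along its height) (area = (12/2)·10.500²·sin(360°/12) = 330.75 mm²); the cylinder at (6, 13.5) does not reach this height (z outside [3.5, 16.5]); the cylinder at (15.5, 13.5) does not reach this height (z outside [4, 11]); Combining (union): only the r=10.5 cylinder at (6, 5.5) is present, so the union is just that shape — area = 330.75 mm²; the cube at (-0.5, 3) is present — its section is the full 8×9.5 rectangle (area 76.00 mm²); Subtracting the remaining from the first: starting from that combined region (330.75 mm²), the 8×9.5 cube at (-0.5, 3) lies wholly inside it (removes its full 76.00 mm² and its 35.00 mm outline becomes a hole wall) — area = 254.75 mm²; (rotated 5° about Z; rotation is an isometry so areas/perimeters/island counts are preserved). Checking containment: at z = 17.4 the cross-section extends beyond the z = 6 cross-section by about 61.53 mm².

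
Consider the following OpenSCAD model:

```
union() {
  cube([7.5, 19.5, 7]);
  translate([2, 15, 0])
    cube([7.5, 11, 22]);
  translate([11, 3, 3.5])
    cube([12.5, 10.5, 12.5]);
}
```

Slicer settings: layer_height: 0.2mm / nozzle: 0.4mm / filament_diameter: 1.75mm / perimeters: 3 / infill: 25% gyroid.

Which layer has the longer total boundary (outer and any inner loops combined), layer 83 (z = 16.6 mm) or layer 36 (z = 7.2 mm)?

Layer 83 (z = 16.6): the cube does not reach this height (z outside [0, 7]); the cube at (2, 15) is present — its section is the full 7.5×11 rectangle (perimeter 37.00 mm); the cube at (11, 3) is absent (z outside [3.5, 16]); Combining (union): only the 7.5×11 cube at (2, 15) is present, so the union is just that shape — boundary = 37.00 mm. So its perimeter = 37.00 mm. Layer 36 (z = 7.2): the cube does not reach this height (z outside [0, 7]); the cube at (2, 15) is present — its section is the full 7.5×11 rectangle (perimeter 37.00 mm); the cube at (11, 3) (footprint 12.5×10.5) is included at this height (perimeter 46.00 mm); Combining (union): the 2 present regions are separate (no shared area or edge), so areas and boundary lengths simply add and each stays a separate island — boundary = 83.00 mm. So its perimeter = 83.00 mm. Layer 36 is larger (83.00 vs 37.00 mm).

layer 36 (z = 7.2 mm)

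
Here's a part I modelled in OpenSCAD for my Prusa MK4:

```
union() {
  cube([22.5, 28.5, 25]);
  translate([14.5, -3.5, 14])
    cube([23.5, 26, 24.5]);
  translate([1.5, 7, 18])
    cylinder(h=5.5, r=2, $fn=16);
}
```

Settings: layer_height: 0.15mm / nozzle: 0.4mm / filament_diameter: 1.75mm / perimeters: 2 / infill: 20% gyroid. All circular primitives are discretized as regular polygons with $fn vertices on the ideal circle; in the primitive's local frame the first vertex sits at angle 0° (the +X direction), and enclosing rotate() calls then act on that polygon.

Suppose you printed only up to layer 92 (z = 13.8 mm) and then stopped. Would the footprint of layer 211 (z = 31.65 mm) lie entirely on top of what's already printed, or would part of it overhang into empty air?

Compare the two slices. At z = 13.8: the cube (footprint 22.5×28.5) is included at this height (area 641.25 mm²); the cube at (14.5, -3.5) does not reach this height (z outside [14, 38.5]); the cylinder at (1.5, 7) is not intersected at this z (z outside [18, 23.5]); Merging all regions: only the 22.5×28.5 cube is present, so the union is just that shape — area = 641.25 mm². At z = 31.65: the cube is absent (z outside [0, 25]); the cube at (14.5, -3.5) is present — its section is the full 23.5×26 rectangle (area 611.00 mm²); the cylinder at (1.5, 7) is not intersected at this z (z outside [18, 23.5]); Combining (union): only the 23.5×26 cube at (14.5, -3.5) is present, so the union is just that shape — area = 611.00 mm². Checking containment: at z = 31.65 the cross-section extends beyond the z = 13.8 cross-section by about 431.00 mm².

part overhangs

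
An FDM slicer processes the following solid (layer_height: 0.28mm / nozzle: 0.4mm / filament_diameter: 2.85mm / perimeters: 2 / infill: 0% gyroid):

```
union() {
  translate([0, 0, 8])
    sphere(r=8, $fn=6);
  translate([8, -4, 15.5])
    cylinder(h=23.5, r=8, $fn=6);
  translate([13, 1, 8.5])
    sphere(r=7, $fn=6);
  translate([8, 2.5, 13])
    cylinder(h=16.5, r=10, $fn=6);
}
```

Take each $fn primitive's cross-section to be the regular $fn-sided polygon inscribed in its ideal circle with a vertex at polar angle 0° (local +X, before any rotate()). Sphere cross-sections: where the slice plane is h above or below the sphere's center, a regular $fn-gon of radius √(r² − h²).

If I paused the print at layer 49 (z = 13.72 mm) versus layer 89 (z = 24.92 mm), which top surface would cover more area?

Layer 49 (z = 13.72): the r=8 sphere slices to a regular 6-gon of circumradius 5.593 (√(r²−h²) with h=5.72 from center) (area = (6/2)·5.593²·sin(360°/6) = 81.27 mm²); the cylinder at (8, -4) is absent (z outside [15.5, 39]); the r=7 sphere at (13, 1) contributes a regular 6-gon of circumradius √(7²−5.22²) = 4.664 (area = (6/2)·4.664²·sin(360°/6) = 56.51 mm²); the cylinder at (8, 2.5): section is a regular 6-gon, circumradius r=10 (area = (6/2)·10.000²·sin(360°/6) = 259.81 mm²); Taking the union: the regions partially overlap — summed areas 397.59 mm² minus the doubly-counted overlap 97.11 mm² gives 300.48 mm² — area = 300.48 mm². So its area = 300.48 mm². Layer 89 (z = 24.92): the sphere is not intersected at this z (|z−center|=16.920 > r=8); the r=8 cylinder at (8, -4) gives a regular 6-gon of circumradius 8 (constant along its height) (area = (6/2)·8.000²·sin(360°/6) = 166.28 mm²); the sphere at (13, 1) is not intersected at this z (|z−center|=16.420 > r=7); the cylinder at (8, 2.5): section is a regular 6-gon, circumradius r=10 (area = (6/2)·10.000²·sin(360°/6) = 259.81 mm²); Combining (union): the regions partially overlap — summed areas 426.08 mm² minus the doubly-counted overlap 104.77 mm² gives 321.31 mm² — area = 321.31 mm². So its area = 321.31 mm². Layer 89 is larger (321.31 vs 300.48 mm²).

layer 89 (z = 24.92 mm)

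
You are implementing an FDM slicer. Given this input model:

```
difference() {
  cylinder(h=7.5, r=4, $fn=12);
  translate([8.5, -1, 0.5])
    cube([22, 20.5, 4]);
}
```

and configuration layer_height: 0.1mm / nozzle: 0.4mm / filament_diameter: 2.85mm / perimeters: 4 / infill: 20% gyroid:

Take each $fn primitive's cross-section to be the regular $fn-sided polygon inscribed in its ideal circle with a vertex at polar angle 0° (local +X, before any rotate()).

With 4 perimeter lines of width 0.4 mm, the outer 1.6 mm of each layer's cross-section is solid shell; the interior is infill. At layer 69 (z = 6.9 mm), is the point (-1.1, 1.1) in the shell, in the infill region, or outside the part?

infill

At z = 6.9 mm: the r=4 cylinder contributes a regular 12-gon of circumradius 4; the cube at (8.5, -1) is not intersected at this z (z outside [0.5, 4.5]); Subtracting the remaining from the first: none of the subtracted shapes is present at this height, so the r=4 cylinder is unchanged — 1 connected region. Overall, the cross-section is a single solid region. The nearest boundary edge runs (-2.00, 3.46)→(-3.46, 2.00); distance from the point to it = 2.31 mm. The point is inside the cross-section and 2.31 mm from the nearest boundary — more than the 1.6 mm shell width (4 × 0.4), so it's in the infill interior.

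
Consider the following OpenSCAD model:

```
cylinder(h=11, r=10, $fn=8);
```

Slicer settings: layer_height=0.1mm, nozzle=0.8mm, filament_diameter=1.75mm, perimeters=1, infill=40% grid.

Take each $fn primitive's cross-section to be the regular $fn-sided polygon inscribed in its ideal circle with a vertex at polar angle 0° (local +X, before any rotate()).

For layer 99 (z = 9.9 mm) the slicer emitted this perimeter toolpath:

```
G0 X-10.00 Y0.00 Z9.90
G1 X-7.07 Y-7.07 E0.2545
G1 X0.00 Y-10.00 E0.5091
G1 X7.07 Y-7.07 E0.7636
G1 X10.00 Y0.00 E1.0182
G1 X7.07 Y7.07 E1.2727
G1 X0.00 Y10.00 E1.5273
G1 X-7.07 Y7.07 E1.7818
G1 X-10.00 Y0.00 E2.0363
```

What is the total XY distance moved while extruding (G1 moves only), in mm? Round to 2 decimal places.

61.22 mm

Sum the Euclidean lengths of each G1 segment: total = 61.22 mm.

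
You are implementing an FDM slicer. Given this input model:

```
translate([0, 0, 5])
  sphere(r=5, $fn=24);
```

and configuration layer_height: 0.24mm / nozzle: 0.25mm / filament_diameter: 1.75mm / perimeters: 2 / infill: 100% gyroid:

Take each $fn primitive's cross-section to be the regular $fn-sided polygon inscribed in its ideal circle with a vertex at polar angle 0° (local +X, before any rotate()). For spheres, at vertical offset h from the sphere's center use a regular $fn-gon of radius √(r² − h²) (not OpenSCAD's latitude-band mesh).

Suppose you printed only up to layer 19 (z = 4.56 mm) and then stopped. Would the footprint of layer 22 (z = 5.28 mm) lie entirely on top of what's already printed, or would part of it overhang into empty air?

Compare the two slices. At z = 4.56: the sphere: section is a regular 24-gon, circumradius = √(r²−h²) = √(5²−0.44²) = 4.981 (area = (24/2)·4.981²·sin(360°/24) = 77.04 mm²). At z = 5.28: the sphere: section is a regular 24-gon, circumradius = √(r²−h²) = √(5²−0.28²) = 4.992 (area = (24/2)·4.992²·sin(360°/24) = 77.40 mm²). Checking containment: the cross-section at z = 5.28 is a subset of the cross-section at z = 4.56.

entirely on top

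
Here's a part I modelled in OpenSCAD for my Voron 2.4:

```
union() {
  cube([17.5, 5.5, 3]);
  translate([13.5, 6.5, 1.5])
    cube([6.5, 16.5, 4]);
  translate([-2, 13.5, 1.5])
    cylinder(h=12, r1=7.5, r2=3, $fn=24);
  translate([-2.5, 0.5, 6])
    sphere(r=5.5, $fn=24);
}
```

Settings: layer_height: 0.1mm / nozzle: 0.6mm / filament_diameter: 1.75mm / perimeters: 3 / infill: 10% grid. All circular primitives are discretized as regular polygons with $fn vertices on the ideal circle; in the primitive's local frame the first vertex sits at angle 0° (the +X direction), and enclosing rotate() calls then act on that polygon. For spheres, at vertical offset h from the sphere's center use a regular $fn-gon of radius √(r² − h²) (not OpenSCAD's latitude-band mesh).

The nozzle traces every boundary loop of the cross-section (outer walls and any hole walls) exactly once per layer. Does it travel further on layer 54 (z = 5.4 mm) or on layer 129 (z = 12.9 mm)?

Layer 54 (z = 5.4): the cube is absent (z outside [0, 3]); the cube at (13.5, 6.5) (footprint 6.5×16.5) is included at this height (perimeter 46.00 mm); the cone at (-2, 13.5) (r1=7.5→r2=3) has section circumradius 6.037 here — a regular 24-gon (perimeter = 2·24·6.037·sin(180°/24) = 37.83 mm); the r=5.5 sphere at (-2.5, 0.5) slices to a regular 24-gon of circumradius 5.467 (√(r²−h²) with h=0.6 from center) (perimeter = 2·24·5.467·sin(180°/24) = 34.25 mm); Merging all regions: the 3 present regions are separate (no shared area or edge), so areas and boundary lengths simply add and each stays a separate island — boundary = 118.08 mm. So its perimeter = 118.08 mm. Layer 129 (z = 12.9): the cube is not intersected at this z (z outside [0, 3]); the cube at (13.5, 6.5) is absent (z outside [1.5, 5.5]); the cone at (-2, 13.5) (r1=7.5→r2=3) has section circumradius 3.225 here — a regular 24-gon (perimeter = 2·24·3.225·sin(180°/24) = 20.21 mm); the sphere at (-2.5, 0.5) is not intersected at this z (|z−center|=6.900 > r=5.5); Combining (union): only the cone at (-2, 13.5) is present, so the union is just that shape — boundary = 20.21 mm. So its perimeter = 20.21 mm. Layer 54 is larger (118.08 vs 20.21 mm).

layer 54 (z = 5.4 mm)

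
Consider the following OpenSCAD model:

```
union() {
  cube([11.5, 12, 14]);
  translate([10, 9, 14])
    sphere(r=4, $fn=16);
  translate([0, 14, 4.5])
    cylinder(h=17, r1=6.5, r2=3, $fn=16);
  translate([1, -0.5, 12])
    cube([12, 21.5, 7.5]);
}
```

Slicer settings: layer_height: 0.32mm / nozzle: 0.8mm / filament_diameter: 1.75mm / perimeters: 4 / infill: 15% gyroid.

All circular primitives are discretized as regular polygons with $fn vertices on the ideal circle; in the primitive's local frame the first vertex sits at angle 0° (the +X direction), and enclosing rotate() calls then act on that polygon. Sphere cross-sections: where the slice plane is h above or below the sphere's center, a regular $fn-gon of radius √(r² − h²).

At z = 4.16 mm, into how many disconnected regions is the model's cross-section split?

At z = 4.16 mm: the cube (footprint 11.5×12) is included at this height; the sphere at (10, 9) is not intersected at this z (|z−center|=9.840 > r=4); the cone at (0, 14) is not intersected at this z (z outside [4.5, 21.5]); the cube at (1, -0.5) is absent (z outside [12, 19.5]); Taking the union: only the 11.5×12 cube is present, so the union is just that shape — 1 connected region. The result has 1 disconnected region.

1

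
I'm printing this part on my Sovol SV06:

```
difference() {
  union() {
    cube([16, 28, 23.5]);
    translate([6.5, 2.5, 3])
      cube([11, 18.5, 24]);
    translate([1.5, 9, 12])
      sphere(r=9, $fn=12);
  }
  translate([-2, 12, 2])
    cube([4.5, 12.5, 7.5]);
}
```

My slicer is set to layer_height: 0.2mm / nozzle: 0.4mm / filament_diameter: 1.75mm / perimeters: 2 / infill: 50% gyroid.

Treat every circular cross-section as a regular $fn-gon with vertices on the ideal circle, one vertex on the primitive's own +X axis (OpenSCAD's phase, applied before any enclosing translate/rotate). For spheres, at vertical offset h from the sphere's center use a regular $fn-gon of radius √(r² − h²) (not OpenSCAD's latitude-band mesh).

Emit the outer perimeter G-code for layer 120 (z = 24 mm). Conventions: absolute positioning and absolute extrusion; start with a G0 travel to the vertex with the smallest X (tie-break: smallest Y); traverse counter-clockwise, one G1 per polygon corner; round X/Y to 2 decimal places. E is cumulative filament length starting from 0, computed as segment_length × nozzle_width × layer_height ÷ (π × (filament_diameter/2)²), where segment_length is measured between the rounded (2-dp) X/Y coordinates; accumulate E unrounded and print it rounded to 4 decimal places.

G0 X6.50 Y2.50 Z24.00
G1 X17.50 Y2.50 E0.3659
G1 X17.50 Y21.00 E0.9812
G1 X6.50 Y21.00 E1.3470
G1 X6.50 Y2.50 E1.9623

At z = 24 mm: the cube is absent (z outside [0, 23.5]); the cube at (6.5, 2.5) is present — its section is the full 11×18.5 rectangle; the sphere at (1.5, 9) is not intersected at this z (|z−center|=12.000 > r=9); Taking the union: only the 11×18.5 cube at (6.5, 2.5) is present, so the union is just that shape — 1 connected region; the cube at (-2, 12) does not reach this height (z outside [2, 9.5]); Subtracting the remaining from the first: none of the subtracted shapes is present at this height, so the result so far is unchanged — 1 connected region. The outline is a single polygon with 4 vertices. Extrusion per mm of travel: 0.4 × 0.2 / (π × 0.875²) = 0.033260. Accumulating E over each segment gives final E = 1.9623.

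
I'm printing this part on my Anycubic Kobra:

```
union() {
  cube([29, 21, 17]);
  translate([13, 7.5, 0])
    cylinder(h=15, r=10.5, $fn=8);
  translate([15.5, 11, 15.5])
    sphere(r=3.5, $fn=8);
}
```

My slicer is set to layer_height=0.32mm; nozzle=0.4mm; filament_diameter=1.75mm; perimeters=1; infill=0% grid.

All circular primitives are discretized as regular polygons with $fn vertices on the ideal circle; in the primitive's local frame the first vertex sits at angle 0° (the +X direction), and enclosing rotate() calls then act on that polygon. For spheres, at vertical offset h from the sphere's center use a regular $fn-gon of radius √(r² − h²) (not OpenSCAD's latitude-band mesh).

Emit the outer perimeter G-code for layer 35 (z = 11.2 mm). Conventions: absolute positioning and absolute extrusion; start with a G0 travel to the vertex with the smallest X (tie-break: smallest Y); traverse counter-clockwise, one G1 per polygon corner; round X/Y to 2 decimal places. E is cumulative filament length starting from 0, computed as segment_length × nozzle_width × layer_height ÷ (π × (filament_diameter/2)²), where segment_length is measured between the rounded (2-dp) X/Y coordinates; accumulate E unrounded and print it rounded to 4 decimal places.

At z = 11.2 mm: the cube is present — its section is the full 29×21 rectangle; the r=10.5 cylinder at (13, 7.5) gives a regular 8-gon of circumradius 10.5 (constant along its height); the sphere at (15.5, 11) is not intersected at this z (|z−center|=4.300 > r=3.5); Combining (union): the regions partially overlap (shared area 290.11 mm²), so overlapping operands fuse into one piece — 1 connected region. The outline is a single polygon with 7 vertices. Extrusion per mm of travel: 0.4 × 0.32 / (π × 0.875²) = 0.053216. Accumulating E over each segment gives final E = 5.3852.

G0 X0.00 Y0.00 Z11.20
G1 X5.76 Y0.00 E0.3065
G1 X13.00 Y-3.00 E0.7236
G1 X20.24 Y0.00 E1.1406
G1 X29.00 Y0.00 E1.6068
G1 X29.00 Y21.00 E2.7243
G1 X0.00 Y21.00 E4.2676
G1 X0.00 Y0.00 E5.3852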